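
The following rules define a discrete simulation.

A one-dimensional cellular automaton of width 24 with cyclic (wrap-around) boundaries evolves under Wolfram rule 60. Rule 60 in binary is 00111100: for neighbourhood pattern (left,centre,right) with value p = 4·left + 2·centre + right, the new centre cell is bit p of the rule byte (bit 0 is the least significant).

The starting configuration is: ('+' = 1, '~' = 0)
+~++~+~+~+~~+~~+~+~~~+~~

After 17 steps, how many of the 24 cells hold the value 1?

[0] +~++~+~+~+~~+~~+~+~~~+~~
[1] +++~+++++++~++~++++~~++~
[2] +~~++~~~~~~++~++~~~+~+~+
[3] ~+~+~+~~~~~+~++~+~~+++++
[4] +++++++~~~~+++~+++~+~~~~
[5] +~~~~~~+~~~+~~++~~+++~~~
[6] ++~~~~~++~~++~+~+~+~~+~~
[7] +~+~~~~+~+~+~+++++++~++~
[8] ++++~~~+++++++~~~~~~++~+
[9] ~~~~+~~+~~~~~~+~~~~~+~++
[10] +~~~++~++~~~~~++~~~~+++~
[11] ++~~+~++~+~~~~+~+~~~+~~+
[12] ~~+~+++~+++~~~++++~~++~+
[13] +~+++~~++~~+~~+~~~+~+~++
[14] ~++~~+~+~+~++~++~~+++++~
[15] ~+~+~+++++++~++~+~+~~~~+
[16] ++++++~~~~~~++~+++++~~~+
[17] ~~~~~~+~~~~~+~++~~~~+~~+

6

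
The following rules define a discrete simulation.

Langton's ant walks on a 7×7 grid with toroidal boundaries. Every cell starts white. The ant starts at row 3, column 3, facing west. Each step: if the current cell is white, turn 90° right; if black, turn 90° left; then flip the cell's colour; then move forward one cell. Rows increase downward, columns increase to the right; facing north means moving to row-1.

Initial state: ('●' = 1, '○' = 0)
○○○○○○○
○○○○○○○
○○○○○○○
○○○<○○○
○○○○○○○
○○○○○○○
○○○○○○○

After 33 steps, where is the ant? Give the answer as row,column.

4,5

k=0  ○○○○○○○
○○○○○○○
○○○○○○○
○○○<○○○
○○○○○○○
○○○○○○○
○○○○○○○
k=1  ○○○○○○○
○○○○○○○
○○○^○○○
○○○●○○○
○○○○○○○
○○○○○○○
○○○○○○○
k=2  ○○○○○○○
○○○○○○○
○○○●>○○
○○○●○○○
○○○○○○○
○○○○○○○
○○○○○○○
k=3  ○○○○○○○
○○○○○○○
○○○●●○○
○○○●v○○
○○○○○○○
○○○○○○○
○○○○○○○
k=4  ○○○○○○○
○○○○○○○
○○○●●○○
○○○<●○○
○○○○○○○
○○○○○○○
○○○○○○○
k=5  ○○○○○○○
○○○○○○○
○○○●●○○
○○○○●○○
○○○v○○○
○○○○○○○
○○○○○○○
k=6  ○○○○○○○
○○○○○○○
○○○●●○○
○○○○●○○
○○<●○○○
○○○○○○○
○○○○○○○
k=7  ○○○○○○○
○○○○○○○
○○○●●○○
○○^○●○○
○○●●○○○
○○○○○○○
○○○○○○○
k=8  ○○○○○○○
○○○○○○○
○○○●●○○
○○●>●○○
○○●●○○○
○○○○○○○
○○○○○○○
k=9  ○○○○○○○
○○○○○○○
○○○●●○○
○○●●●○○
○○●v○○○
○○○○○○○
○○○○○○○
k=10  ○○○○○○○
○○○○○○○
○○○●●○○
○○●●●○○
○○●○>○○
○○○○○○○
○○○○○○○
k=11  ○○○○○○○
○○○○○○○
○○○●●○○
○○●●●○○
○○●○●○○
○○○○v○○
○○○○○○○
k=12  ○○○○○○○
○○○○○○○
○○○●●○○
○○●●●○○
○○●○●○○
○○○<●○○
○○○○○○○
k=13  ○○○○○○○
○○○○○○○
○○○●●○○
○○●●●○○
○○●^●○○
○○○●●○○
○○○○○○○
k=14  ○○○○○○○
○○○○○○○
○○○●●○○
○○●●●○○
○○●●>○○
○○○●●○○
○○○○○○○
k=15  ○○○○○○○
○○○○○○○
○○○●●○○
○○●●^○○
○○●●○○○
○○○●●○○
○○○○○○○
k=16  ○○○○○○○
○○○○○○○
○○○●●○○
○○●<○○○
○○●●○○○
○○○●●○○
○○○○○○○
k=17  ○○○○○○○
○○○○○○○
○○○●●○○
○○●○○○○
○○●v○○○
○○○●●○○
○○○○○○○
k=18  ○○○○○○○
○○○○○○○
○○○●●○○
○○●○○○○
○○●○>○○
○○○●●○○
○○○○○○○
k=19  ○○○○○○○
○○○○○○○
○○○●●○○
○○●○○○○
○○●○●○○
○○○●v○○
○○○○○○○
k=20  ○○○○○○○
○○○○○○○
○○○●●○○
○○●○○○○
○○●○●○○
○○○●○>○
○○○○○○○
k=21  ○○○○○○○
○○○○○○○
○○○●●○○
○○●○○○○
○○●○●○○
○○○●○●○
○○○○○v○
k=22  ○○○○○○○
○○○○○○○
○○○●●○○
○○●○○○○
○○●○●○○
○○○●○●○
○○○○<●○
k=23  ○○○○○○○
○○○○○○○
○○○●●○○
○○●○○○○
○○●○●○○
○○○●^●○
○○○○●●○
k=24  ○○○○○○○
○○○○○○○
○○○●●○○
○○●○○○○
○○●○●○○
○○○●●>○
○○○○●●○
k=25  ○○○○○○○
○○○○○○○
○○○●●○○
○○●○○○○
○○●○●^○
○○○●●○○
○○○○●●○
k=26  ○○○○○○○
○○○○○○○
○○○●●○○
○○●○○○○
○○●○●●>
○○○●●○○
○○○○●●○
k=27  ○○○○○○○
○○○○○○○
○○○●●○○
○○●○○○○
○○●○●●●
○○○●●○v
○○○○●●○
k=28  ○○○○○○○
○○○○○○○
○○○●●○○
○○●○○○○
○○●○●●●
○○○●●<●
○○○○●●○
k=29  ○○○○○○○
○○○○○○○
○○○●●○○
○○●○○○○
○○●○●^●
○○○●●●●
○○○○●●○
k=30  ○○○○○○○
○○○○○○○
○○○●●○○
○○●○○○○
○○●○<○●
○○○●●●●
○○○○●●○
k=31  ○○○○○○○
○○○○○○○
○○○●●○○
○○●○○○○
○○●○○○●
○○○●v●●
○○○○●●○
k=32  ○○○○○○○
○○○○○○○
○○○●●○○
○○●○○○○
○○●○○○●
○○○●○>●
○○○○●●○
k=33  ○○○○○○○
○○○○○○○
○○○●●○○
○○●○○○○
○○●○○^●
○○○●○○●
○○○○●●○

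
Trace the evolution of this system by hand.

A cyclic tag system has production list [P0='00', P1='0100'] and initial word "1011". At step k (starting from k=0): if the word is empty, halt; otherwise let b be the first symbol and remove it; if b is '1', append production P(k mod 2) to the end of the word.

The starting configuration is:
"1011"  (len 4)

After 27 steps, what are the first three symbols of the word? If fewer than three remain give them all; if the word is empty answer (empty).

001

0) "1011"  (len 4)
1) "01100"  (len 5)
2) "1100"  (len 4)
3) "10000"  (len 5)
4) "00000100"  (len 8)
5) "0000100"  (len 7)
6) "000100"  (len 6)
7) "00100"  (len 5)
8) "0100"  (len 4)
9) "100"  (len 3)
10) "000100"  (len 6)
11) "00100"  (len 5)
12) "0100"  (len 4)
13) "100"  (len 3)
14) "000100"  (len 6)
15) "00100"  (len 5)
16) "0100"  (len 4)
17) "100"  (len 3)
18) "000100"  (len 6)
19) "00100"  (len 5)
20) "0100"  (len 4)
21) "100"  (len 3)
22) "000100"  (len 6)
23) "00100"  (len 5)
24) "0100"  (len 4)
25) "100"  (len 3)
26) "000100"  (len 6)
27) "00100"  (len 5)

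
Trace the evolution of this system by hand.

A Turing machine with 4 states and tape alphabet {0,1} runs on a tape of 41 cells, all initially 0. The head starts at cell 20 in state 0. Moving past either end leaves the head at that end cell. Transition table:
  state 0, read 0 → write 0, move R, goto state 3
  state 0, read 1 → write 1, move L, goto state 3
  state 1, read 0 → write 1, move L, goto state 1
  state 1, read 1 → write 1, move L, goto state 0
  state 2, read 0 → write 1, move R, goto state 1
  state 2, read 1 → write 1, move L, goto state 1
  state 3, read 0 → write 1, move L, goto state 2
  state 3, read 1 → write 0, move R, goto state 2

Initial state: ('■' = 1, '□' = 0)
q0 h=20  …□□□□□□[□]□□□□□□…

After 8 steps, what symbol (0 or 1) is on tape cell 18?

0) q0 h=20  …□□□□□□[□]□□□□□□…
1) q3 h=21  …□□□□□□[□]□□□□□□…
2) q2 h=20  …□□□□□□[□]■□□□□□…
3) q1 h=21  …□□□□□■[■]□□□□□□…
4) q0 h=20  …□□□□□□[■]■□□□□□…
5) q3 h=19  …□□□□□□[□]■■□□□□…
6) q2 h=18  …□□□□□□[□]■■■□□□…
7) q1 h=19  …□□□□□■[■]■■□□□□…
8) q0 h=18  …□□□□□□[■]■■■□□□…

1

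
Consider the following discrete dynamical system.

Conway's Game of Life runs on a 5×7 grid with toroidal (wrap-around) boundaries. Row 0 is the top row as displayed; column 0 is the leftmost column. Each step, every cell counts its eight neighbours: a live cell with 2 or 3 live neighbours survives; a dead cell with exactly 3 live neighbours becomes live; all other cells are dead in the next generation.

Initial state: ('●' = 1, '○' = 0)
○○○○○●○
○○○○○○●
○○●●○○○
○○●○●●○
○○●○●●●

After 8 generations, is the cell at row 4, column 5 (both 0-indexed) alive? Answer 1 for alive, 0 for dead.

1

[0] ○○○○○●○
○○○○○○●
○○●●○○○
○○●○●●○
○○●○●●●
[1] ○○○○●○○
○○○○○○○
○○●●●●○
○●●○○○●
○○○○○○●
[2] ○○○○○○○
○○○○○●○
○●●●●●○
●●●○●○●
●○○○○●○
[3] ○○○○○○●
○○●●○●○
○○○○○○○
○○○○○○○
●○○○○●○
[4] ○○○○●●●
○○○○○○○
○○○○○○○
○○○○○○○
○○○○○○●
[5] ○○○○○●●
○○○○○●○
○○○○○○○
○○○○○○○
○○○○○○●
[6] ○○○○○●●
○○○○○●●
○○○○○○○
○○○○○○○
○○○○○●●
[7] ●○○○●○○
○○○○○●●
○○○○○○○
○○○○○○○
○○○○○●●
[8] ●○○○●○○
○○○○○●●
○○○○○○○
○○○○○○○
○○○○○●●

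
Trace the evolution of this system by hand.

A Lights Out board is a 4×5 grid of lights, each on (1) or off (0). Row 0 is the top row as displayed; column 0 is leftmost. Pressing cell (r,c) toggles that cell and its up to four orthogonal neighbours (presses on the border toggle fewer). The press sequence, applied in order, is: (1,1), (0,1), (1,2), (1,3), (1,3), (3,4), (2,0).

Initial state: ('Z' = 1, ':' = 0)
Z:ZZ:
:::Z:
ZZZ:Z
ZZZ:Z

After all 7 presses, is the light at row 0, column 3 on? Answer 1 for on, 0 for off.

1

t=0: Z:ZZ:
:::Z:
ZZZ:Z
ZZZ:Z
t=1: ZZZZ:
ZZZZ:
Z:Z:Z
ZZZ:Z
t=2: :::Z:
Z:ZZ:
Z:Z:Z
ZZZ:Z
t=3: ::ZZ:
ZZ:::
Z:::Z
ZZZ:Z
t=4: ::Z::
ZZZZZ
Z::ZZ
ZZZ:Z
t=5: ::ZZ:
ZZ:::
Z:::Z
ZZZ:Z
t=6: ::ZZ:
ZZ:::
Z::::
ZZZZ:
t=7: ::ZZ:
:Z:::
:Z:::
:ZZZ:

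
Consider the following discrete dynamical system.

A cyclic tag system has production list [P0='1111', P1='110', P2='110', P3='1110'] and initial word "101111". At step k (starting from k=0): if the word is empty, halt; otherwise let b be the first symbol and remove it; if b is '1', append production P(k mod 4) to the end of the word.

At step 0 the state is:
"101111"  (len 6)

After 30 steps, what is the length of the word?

gen 0: "101111"  (len 6)
gen 1: "011111111"  (len 9)
gen 2: "11111111"  (len 8)
gen 3: "1111111110"  (len 10)
gen 4: "1111111101110"  (len 13)
gen 5: "1111111011101111"  (len 16)
gen 6: "111111011101111110"  (len 18)
gen 7: "11111011101111110110"  (len 20)
gen 8: "11110111011111101101110"  (len 23)
gen 9: "11101110111111011011101111"  (len 26)
gen 10: "1101110111111011011101111110"  (len 28)
gen 11: "101110111111011011101111110110"  (len 30)
gen 12: "011101111110110111011111101101110"  (len 33)
gen 13: "11101111110110111011111101101110"  (len 32)
gen 14: "1101111110110111011111101101110110"  (len 34)
gen 15: "101111110110111011111101101110110110"  (len 36)
gen 16: "011111101101110111111011011101101101110"  (len 39)
gen 17: "11111101101110111111011011101101101110"  (len 38)
gen 18: "1111101101110111111011011101101101110110"  (len 40)
gen 19: "111101101110111111011011101101101110110110"  (len 42)
gen 20: "111011011101111110110111011011011101101101110"  (len 45)
gen 21: "110110111011111101101110110110111011011011101111"  (len 48)
gen 22: "10110111011111101101110110110111011011011101111110"  (len 50)
gen 23: "0110111011111101101110110110111011011011101111110110"  (len 52)
gen 24: "110111011111101101110110110111011011011101111110110"  (len 51)
gen 25: "101110111111011011101101101110110110111011111101101111"  (len 54)
gen 26: "01110111111011011101101101110110110111011111101101111110"  (len 56)
gen 27: "1110111111011011101101101110110110111011111101101111110"  (len 55)
gen 28: "1101111110110111011011011101101101110111111011011111101110"  (len 58)
gen 29: "1011111101101110110110111011011011101111110110111111011101111"  (len 61)
gen 30: "011111101101110110110111011011011101111110110111111011101111110"  (len 63)

63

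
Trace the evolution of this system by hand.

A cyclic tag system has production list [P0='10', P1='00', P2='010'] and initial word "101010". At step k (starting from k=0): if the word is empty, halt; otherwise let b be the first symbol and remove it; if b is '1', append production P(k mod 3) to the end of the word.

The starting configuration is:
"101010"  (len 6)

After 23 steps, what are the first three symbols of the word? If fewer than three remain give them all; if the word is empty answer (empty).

(empty)

gen 0: "101010"  (len 6)
gen 1: "0101010"  (len 7)
gen 2: "101010"  (len 6)
gen 3: "01010010"  (len 8)
gen 4: "1010010"  (len 7)
gen 5: "01001000"  (len 8)
gen 6: "1001000"  (len 7)
gen 7: "00100010"  (len 8)
gen 8: "0100010"  (len 7)
gen 9: "100010"  (len 6)
gen 10: "0001010"  (len 7)
gen 11: "001010"  (len 6)
gen 12: "01010"  (len 5)
gen 13: "1010"  (len 4)
gen 14: "01000"  (len 5)
gen 15: "1000"  (len 4)
gen 16: "00010"  (len 5)
gen 17: "0010"  (len 4)
gen 18: "010"  (len 3)
gen 19: "10"  (len 2)
gen 20: "000"  (len 3)
gen 21: "00"  (len 2)
gen 22: "0"  (len 1)
gen 23: (halted — word empty)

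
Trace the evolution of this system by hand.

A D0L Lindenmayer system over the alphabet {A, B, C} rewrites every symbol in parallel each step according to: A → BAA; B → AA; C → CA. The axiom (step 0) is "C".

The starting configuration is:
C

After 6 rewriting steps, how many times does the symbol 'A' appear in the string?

189

k=0  C
k=1  CA
k=2  CABAA
k=3  CABAAAABAABAA
k=4  CABAAAABAABAABAABAAAABAABAAAABAABAA
k=5  CABAAAABAABAABAABAAAABAABAAAABAABAAAABAABAAAABAABAABAABAAAABAABAAAABAABAABAABAAAABAABAAAABAABAA
k=6  CABAAAABAABAABAABAAAABAABAAAABAABAAAABAABAAAABAABAABAABAAA…BAABAAAABAABAABAABAAAABAABAAAABAABAABAABAAAABAABAAAABAABAA  (len 259)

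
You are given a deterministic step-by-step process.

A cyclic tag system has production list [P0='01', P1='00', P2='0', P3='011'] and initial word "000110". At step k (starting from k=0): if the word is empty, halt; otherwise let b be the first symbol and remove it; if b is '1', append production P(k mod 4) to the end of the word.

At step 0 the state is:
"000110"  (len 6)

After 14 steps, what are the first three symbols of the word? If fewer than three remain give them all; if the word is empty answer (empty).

gen 0: "000110"  (len 6)
gen 1: "00110"  (len 5)
gen 2: "0110"  (len 4)
gen 3: "110"  (len 3)
gen 4: "10011"  (len 5)
gen 5: "001101"  (len 6)
gen 6: "01101"  (len 5)
gen 7: "1101"  (len 4)
gen 8: "101011"  (len 6)
gen 9: "0101101"  (len 7)
gen 10: "101101"  (len 6)
gen 11: "011010"  (len 6)
gen 12: "11010"  (len 5)
gen 13: "101001"  (len 6)
gen 14: "0100100"  (len 7)

010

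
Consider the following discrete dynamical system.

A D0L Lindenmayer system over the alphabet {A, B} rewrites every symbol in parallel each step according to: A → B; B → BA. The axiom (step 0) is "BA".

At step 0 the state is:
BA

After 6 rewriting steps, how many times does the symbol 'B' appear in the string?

21

step 0: BA
step 1: BAB
step 2: BABBA
step 3: BABBABAB
step 4: BABBABABBABBA
step 5: BABBABABBABBABABBABAB
step 6: BABBABABBABBABABBABABBABBABABBABBA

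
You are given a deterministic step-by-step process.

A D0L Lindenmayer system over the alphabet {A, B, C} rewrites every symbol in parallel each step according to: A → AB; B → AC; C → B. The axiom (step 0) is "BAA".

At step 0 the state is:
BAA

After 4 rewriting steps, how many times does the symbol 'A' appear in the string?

16

k=0  BAA
k=1  ACABAB
k=2  ABBABACABAC
k=3  ABACACABACABBABACABB
k=4  ABACABBABBABACABBABACACABACABBABACAC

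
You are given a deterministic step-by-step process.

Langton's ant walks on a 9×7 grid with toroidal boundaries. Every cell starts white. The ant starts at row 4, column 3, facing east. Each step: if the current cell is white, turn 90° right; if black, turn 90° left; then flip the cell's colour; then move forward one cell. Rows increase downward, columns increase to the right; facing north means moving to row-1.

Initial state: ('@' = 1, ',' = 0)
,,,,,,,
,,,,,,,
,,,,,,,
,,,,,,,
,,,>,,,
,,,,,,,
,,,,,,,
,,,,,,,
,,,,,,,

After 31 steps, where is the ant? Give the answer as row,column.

2,2

step 0: ,,,,,,,
,,,,,,,
,,,,,,,
,,,,,,,
,,,>,,,
,,,,,,,
,,,,,,,
,,,,,,,
,,,,,,,
step 1: ,,,,,,,
,,,,,,,
,,,,,,,
,,,,,,,
,,,@,,,
,,,v,,,
,,,,,,,
,,,,,,,
,,,,,,,
step 2: ,,,,,,,
,,,,,,,
,,,,,,,
,,,,,,,
,,,@,,,
,,<@,,,
,,,,,,,
,,,,,,,
,,,,,,,
step 3: ,,,,,,,
,,,,,,,
,,,,,,,
,,,,,,,
,,^@,,,
,,@@,,,
,,,,,,,
,,,,,,,
,,,,,,,
step 4: ,,,,,,,
,,,,,,,
,,,,,,,
,,,,,,,
,,@>,,,
,,@@,,,
,,,,,,,
,,,,,,,
,,,,,,,
step 5: ,,,,,,,
,,,,,,,
,,,,,,,
,,,^,,,
,,@,,,,
,,@@,,,
,,,,,,,
,,,,,,,
,,,,,,,
step 6: ,,,,,,,
,,,,,,,
,,,,,,,
,,,@>,,
,,@,,,,
,,@@,,,
,,,,,,,
,,,,,,,
,,,,,,,
step 7: ,,,,,,,
,,,,,,,
,,,,,,,
,,,@@,,
,,@,v,,
,,@@,,,
,,,,,,,
,,,,,,,
,,,,,,,
step 8: ,,,,,,,
,,,,,,,
,,,,,,,
,,,@@,,
,,@<@,,
,,@@,,,
,,,,,,,
,,,,,,,
,,,,,,,
step 9: ,,,,,,,
,,,,,,,
,,,,,,,
,,,^@,,
,,@@@,,
,,@@,,,
,,,,,,,
,,,,,,,
,,,,,,,
step 10: ,,,,,,,
,,,,,,,
,,,,,,,
,,<,@,,
,,@@@,,
,,@@,,,
,,,,,,,
,,,,,,,
,,,,,,,
step 11: ,,,,,,,
,,,,,,,
,,^,,,,
,,@,@,,
,,@@@,,
,,@@,,,
,,,,,,,
,,,,,,,
,,,,,,,
step 12: ,,,,,,,
,,,,,,,
,,@>,,,
,,@,@,,
,,@@@,,
,,@@,,,
,,,,,,,
,,,,,,,
,,,,,,,
step 13: ,,,,,,,
,,,,,,,
,,@@,,,
,,@v@,,
,,@@@,,
,,@@,,,
,,,,,,,
,,,,,,,
,,,,,,,
step 14: ,,,,,,,
,,,,,,,
,,@@,,,
,,<@@,,
,,@@@,,
,,@@,,,
,,,,,,,
,,,,,,,
,,,,,,,
step 15: ,,,,,,,
,,,,,,,
,,@@,,,
,,,@@,,
,,v@@,,
,,@@,,,
,,,,,,,
,,,,,,,
,,,,,,,
step 16: ,,,,,,,
,,,,,,,
,,@@,,,
,,,@@,,
,,,>@,,
,,@@,,,
,,,,,,,
,,,,,,,
,,,,,,,
step 17: ,,,,,,,
,,,,,,,
,,@@,,,
,,,^@,,
,,,,@,,
,,@@,,,
,,,,,,,
,,,,,,,
,,,,,,,
step 18: ,,,,,,,
,,,,,,,
,,@@,,,
,,<,@,,
,,,,@,,
,,@@,,,
,,,,,,,
,,,,,,,
,,,,,,,
step 19: ,,,,,,,
,,,,,,,
,,^@,,,
,,@,@,,
,,,,@,,
,,@@,,,
,,,,,,,
,,,,,,,
,,,,,,,
step 20: ,,,,,,,
,,,,,,,
,<,@,,,
,,@,@,,
,,,,@,,
,,@@,,,
,,,,,,,
,,,,,,,
,,,,,,,
step 21: ,,,,,,,
,^,,,,,
,@,@,,,
,,@,@,,
,,,,@,,
,,@@,,,
,,,,,,,
,,,,,,,
,,,,,,,
step 22: ,,,,,,,
,@>,,,,
,@,@,,,
,,@,@,,
,,,,@,,
,,@@,,,
,,,,,,,
,,,,,,,
,,,,,,,
step 23: ,,,,,,,
,@@,,,,
,@v@,,,
,,@,@,,
,,,,@,,
,,@@,,,
,,,,,,,
,,,,,,,
,,,,,,,
step 24: ,,,,,,,
,@@,,,,
,<@@,,,
,,@,@,,
,,,,@,,
,,@@,,,
,,,,,,,
,,,,,,,
,,,,,,,
step 25: ,,,,,,,
,@@,,,,
,,@@,,,
,v@,@,,
,,,,@,,
,,@@,,,
,,,,,,,
,,,,,,,
,,,,,,,
step 26: ,,,,,,,
,@@,,,,
,,@@,,,
<@@,@,,
,,,,@,,
,,@@,,,
,,,,,,,
,,,,,,,
,,,,,,,
step 27: ,,,,,,,
,@@,,,,
^,@@,,,
@@@,@,,
,,,,@,,
,,@@,,,
,,,,,,,
,,,,,,,
,,,,,,,
step 28: ,,,,,,,
,@@,,,,
@>@@,,,
@@@,@,,
,,,,@,,
,,@@,,,
,,,,,,,
,,,,,,,
,,,,,,,
step 29: ,,,,,,,
,@@,,,,
@@@@,,,
@v@,@,,
,,,,@,,
,,@@,,,
,,,,,,,
,,,,,,,
,,,,,,,
step 30: ,,,,,,,
,@@,,,,
@@@@,,,
@,>,@,,
,,,,@,,
,,@@,,,
,,,,,,,
,,,,,,,
,,,,,,,
step 31: ,,,,,,,
,@@,,,,
@@^@,,,
@,,,@,,
,,,,@,,
,,@@,,,
,,,,,,,
,,,,,,,
,,,,,,,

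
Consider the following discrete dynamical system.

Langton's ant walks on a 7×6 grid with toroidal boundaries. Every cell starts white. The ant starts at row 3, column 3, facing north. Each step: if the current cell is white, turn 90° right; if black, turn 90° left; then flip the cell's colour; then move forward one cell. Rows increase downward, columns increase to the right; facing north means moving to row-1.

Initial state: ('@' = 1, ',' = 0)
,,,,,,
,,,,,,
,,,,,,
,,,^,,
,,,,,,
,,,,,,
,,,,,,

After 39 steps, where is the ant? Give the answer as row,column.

6,3

[0] ,,,,,,
,,,,,,
,,,,,,
,,,^,,
,,,,,,
,,,,,,
,,,,,,
[1] ,,,,,,
,,,,,,
,,,,,,
,,,@>,
,,,,,,
,,,,,,
,,,,,,
[2] ,,,,,,
,,,,,,
,,,,,,
,,,@@,
,,,,v,
,,,,,,
,,,,,,
[3] ,,,,,,
,,,,,,
,,,,,,
,,,@@,
,,,<@,
,,,,,,
,,,,,,
[4] ,,,,,,
,,,,,,
,,,,,,
,,,^@,
,,,@@,
,,,,,,
,,,,,,
[5] ,,,,,,
,,,,,,
,,,,,,
,,<,@,
,,,@@,
,,,,,,
,,,,,,
[6] ,,,,,,
,,,,,,
,,^,,,
,,@,@,
,,,@@,
,,,,,,
,,,,,,
[7] ,,,,,,
,,,,,,
,,@>,,
,,@,@,
,,,@@,
,,,,,,
,,,,,,
[8] ,,,,,,
,,,,,,
,,@@,,
,,@v@,
,,,@@,
,,,,,,
,,,,,,
[9] ,,,,,,
,,,,,,
,,@@,,
,,<@@,
,,,@@,
,,,,,,
,,,,,,
[10] ,,,,,,
,,,,,,
,,@@,,
,,,@@,
,,v@@,
,,,,,,
,,,,,,
[11] ,,,,,,
,,,,,,
,,@@,,
,,,@@,
,<@@@,
,,,,,,
,,,,,,
[12] ,,,,,,
,,,,,,
,,@@,,
,^,@@,
,@@@@,
,,,,,,
,,,,,,
[13] ,,,,,,
,,,,,,
,,@@,,
,@>@@,
,@@@@,
,,,,,,
,,,,,,
[14] ,,,,,,
,,,,,,
,,@@,,
,@@@@,
,@v@@,
,,,,,,
,,,,,,
[15] ,,,,,,
,,,,,,
,,@@,,
,@@@@,
,@,>@,
,,,,,,
,,,,,,
[16] ,,,,,,
,,,,,,
,,@@,,
,@@^@,
,@,,@,
,,,,,,
,,,,,,
[17] ,,,,,,
,,,,,,
,,@@,,
,@<,@,
,@,,@,
,,,,,,
,,,,,,
[18] ,,,,,,
,,,,,,
,,@@,,
,@,,@,
,@v,@,
,,,,,,
,,,,,,
[19] ,,,,,,
,,,,,,
,,@@,,
,@,,@,
,<@,@,
,,,,,,
,,,,,,
[20] ,,,,,,
,,,,,,
,,@@,,
,@,,@,
,,@,@,
,v,,,,
,,,,,,
[21] ,,,,,,
,,,,,,
,,@@,,
,@,,@,
,,@,@,
<@,,,,
,,,,,,
[22] ,,,,,,
,,,,,,
,,@@,,
,@,,@,
^,@,@,
@@,,,,
,,,,,,
[23] ,,,,,,
,,,,,,
,,@@,,
,@,,@,
@>@,@,
@@,,,,
,,,,,,
[24] ,,,,,,
,,,,,,
,,@@,,
,@,,@,
@@@,@,
@v,,,,
,,,,,,
[25] ,,,,,,
,,,,,,
,,@@,,
,@,,@,
@@@,@,
@,>,,,
,,,,,,
[26] ,,,,,,
,,,,,,
,,@@,,
,@,,@,
@@@,@,
@,@,,,
,,v,,,
[27] ,,,,,,
,,,,,,
,,@@,,
,@,,@,
@@@,@,
@,@,,,
,<@,,,
[28] ,,,,,,
,,,,,,
,,@@,,
,@,,@,
@@@,@,
@^@,,,
,@@,,,
[29] ,,,,,,
,,,,,,
,,@@,,
,@,,@,
@@@,@,
@@>,,,
,@@,,,
[30] ,,,,,,
,,,,,,
,,@@,,
,@,,@,
@@^,@,
@@,,,,
,@@,,,
[31] ,,,,,,
,,,,,,
,,@@,,
,@,,@,
@<,,@,
@@,,,,
,@@,,,
[32] ,,,,,,
,,,,,,
,,@@,,
,@,,@,
@,,,@,
@v,,,,
,@@,,,
[33] ,,,,,,
,,,,,,
,,@@,,
,@,,@,
@,,,@,
@,>,,,
,@@,,,
[34] ,,,,,,
,,,,,,
,,@@,,
,@,,@,
@,,,@,
@,@,,,
,@v,,,
[35] ,,,,,,
,,,,,,
,,@@,,
,@,,@,
@,,,@,
@,@,,,
,@,>,,
[36] ,,,v,,
,,,,,,
,,@@,,
,@,,@,
@,,,@,
@,@,,,
,@,@,,
[37] ,,<@,,
,,,,,,
,,@@,,
,@,,@,
@,,,@,
@,@,,,
,@,@,,
[38] ,,@@,,
,,,,,,
,,@@,,
,@,,@,
@,,,@,
@,@,,,
,@^@,,
[39] ,,@@,,
,,,,,,
,,@@,,
,@,,@,
@,,,@,
@,@,,,
,@@>,,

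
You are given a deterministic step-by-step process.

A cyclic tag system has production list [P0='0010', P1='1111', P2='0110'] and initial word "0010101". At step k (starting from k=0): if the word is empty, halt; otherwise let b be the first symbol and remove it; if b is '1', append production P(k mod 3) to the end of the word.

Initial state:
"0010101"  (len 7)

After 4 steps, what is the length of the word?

[0] "0010101"  (len 7)
[1] "010101"  (len 6)
[2] "10101"  (len 5)
[3] "01010110"  (len 8)
[4] "1010110"  (len 7)

7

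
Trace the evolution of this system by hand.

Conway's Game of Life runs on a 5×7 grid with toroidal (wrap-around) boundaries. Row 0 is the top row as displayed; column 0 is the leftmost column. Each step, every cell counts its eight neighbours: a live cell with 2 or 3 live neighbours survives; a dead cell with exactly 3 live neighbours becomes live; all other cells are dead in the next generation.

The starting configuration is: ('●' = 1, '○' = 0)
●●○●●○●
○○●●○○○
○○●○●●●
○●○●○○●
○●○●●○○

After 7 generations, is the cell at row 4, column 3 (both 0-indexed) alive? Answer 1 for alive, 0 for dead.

t=0: ●●○●●○●
○○●●○○○
○○●○●●●
○●○●○○●
○●○●●○○
t=1: ●●○○○●○
○○○○○○○
●●○○●●●
○●○○○○●
○●○○○○●
t=2: ●●○○○○●
○○○○●○○
○●○○○●●
○●●○○○○
○●●○○●●
t=3: ○●●○○○●
○●○○○○○
●●●○○●○
○○○○○○○
○○○○○●●
t=4: ○●●○○●●
○○○○○○●
●●●○○○○
●●○○○●○
●○○○○●●
t=5: ○●○○○○○
○○○○○●●
○○●○○○○
○○●○○●○
○○●○●○○
t=6: ○○○○○●○
○○○○○○○
○○○○○●●
○●●○○○○
○●●●○○○
t=7: ○○●○○○○
○○○○○●●
○○○○○○○
●●○●○○○
○●○●○○○

1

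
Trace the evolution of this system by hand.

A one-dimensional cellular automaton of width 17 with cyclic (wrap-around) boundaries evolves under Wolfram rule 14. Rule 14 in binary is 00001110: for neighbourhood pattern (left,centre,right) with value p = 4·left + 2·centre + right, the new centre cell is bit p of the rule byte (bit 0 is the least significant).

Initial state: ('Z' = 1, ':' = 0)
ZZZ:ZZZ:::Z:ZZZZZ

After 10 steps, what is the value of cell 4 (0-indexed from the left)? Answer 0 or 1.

step 0: ZZZ:ZZZ:::Z:ZZZZZ
step 1: ::::Z::::ZZ:Z::::
step 2: :::ZZ:::ZZ::Z::::
step 3: ::ZZ:::ZZ::ZZ::::
step 4: :ZZ:::ZZ::ZZ:::::
step 5: ZZ:::ZZ::ZZ::::::
step 6: Z:::ZZ::ZZ::::::Z
step 7: :::ZZ::ZZ::::::ZZ
step 8: ::ZZ::ZZ::::::ZZ:
step 9: :ZZ::ZZ::::::ZZ::
step 10: ZZ::ZZ::::::ZZ:::

1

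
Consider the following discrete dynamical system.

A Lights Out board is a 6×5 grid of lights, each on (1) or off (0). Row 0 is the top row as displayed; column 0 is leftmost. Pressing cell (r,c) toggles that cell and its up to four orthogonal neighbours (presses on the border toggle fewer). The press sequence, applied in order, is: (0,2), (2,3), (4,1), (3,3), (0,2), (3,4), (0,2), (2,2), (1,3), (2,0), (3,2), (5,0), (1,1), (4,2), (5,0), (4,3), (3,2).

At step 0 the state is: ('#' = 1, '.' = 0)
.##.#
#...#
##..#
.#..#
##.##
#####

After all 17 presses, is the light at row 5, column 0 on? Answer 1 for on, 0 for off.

[0] .##.#
#...#
##..#
.#..#
##.##
#####
[1] ...##
#.#.#
##..#
.#..#
##.##
#####
[2] ...##
#.###
####.
.#.##
##.##
#####
[3] ...##
#.###
####.
...##
..###
#.###
[4] ...##
#.###
###..
..#..
..#.#
#.###
[5] .##.#
#..##
###..
..#..
..#.#
#.###
[6] .##.#
#..##
###.#
..###
..#..
#.###
[7] ...##
#.###
###.#
..###
..#..
#.###
[8] ...##
#..##
#..##
...##
..#..
#.###
[9] ....#
#.#..
#...#
...##
..#..
#.###
[10] ....#
..#..
.#..#
#..##
..#..
#.###
[11] ....#
..#..
.##.#
###.#
.....
#.###
[12] ....#
..#..
.##.#
###.#
#....
.####
[13] .#..#
##...
..#.#
###.#
#....
.####
[14] .#..#
##...
..#.#
##..#
####.
.#.##
[15] .#..#
##...
..#.#
##..#
.###.
#..##
[16] .#..#
##...
..#.#
##.##
.#..#
#...#
[17] .#..#
##...
....#
#.#.#
.##.#
#...#

1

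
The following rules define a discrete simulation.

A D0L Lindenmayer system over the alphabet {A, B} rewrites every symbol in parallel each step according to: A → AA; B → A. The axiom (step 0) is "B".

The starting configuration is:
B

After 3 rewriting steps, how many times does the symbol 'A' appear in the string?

k=0  B
k=1  A
k=2  AA
k=3  AAAA

4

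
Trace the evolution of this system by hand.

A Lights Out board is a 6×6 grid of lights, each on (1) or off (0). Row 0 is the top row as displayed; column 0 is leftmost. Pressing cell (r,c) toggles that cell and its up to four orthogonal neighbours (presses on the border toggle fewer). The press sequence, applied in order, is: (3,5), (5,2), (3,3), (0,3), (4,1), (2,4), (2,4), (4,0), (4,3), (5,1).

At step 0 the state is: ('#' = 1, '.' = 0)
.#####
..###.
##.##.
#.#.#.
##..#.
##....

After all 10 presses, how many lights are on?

15

step 0: .#####
..###.
##.##.
#.#.#.
##..#.
##....
step 1: .#####
..###.
##.###
#.#..#
##..##
##....
step 2: .#####
..###.
##.###
#.#..#
###.##
#.##..
step 3: .#####
..###.
##..##
#..###
######
#.##..
step 4: .#...#
..#.#.
##..##
#..###
######
#.##..
step 5: .#...#
..#.#.
##..##
##.###
...###
####..
step 6: .#...#
..#...
##.#..
##.#.#
...###
####..
step 7: .#...#
..#.#.
##..##
##.###
...###
####..
step 8: .#...#
..#.#.
##..##
.#.###
##.###
.###..
step 9: .#...#
..#.#.
##..##
.#..##
###..#
.##...
step 10: .#...#
..#.#.
##..##
.#..##
#.#..#
#.....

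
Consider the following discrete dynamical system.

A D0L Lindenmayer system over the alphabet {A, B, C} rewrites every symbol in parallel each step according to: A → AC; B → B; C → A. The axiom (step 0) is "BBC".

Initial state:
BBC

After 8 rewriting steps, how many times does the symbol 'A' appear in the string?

step 0: BBC
step 1: BBA
step 2: BBAC
step 3: BBACA
step 4: BBACAAC
step 5: BBACAACACA
step 6: BBACAACACAACAAC
step 7: BBACAACACAACAACACAACACA
step 8: BBACAACACAACAACACAACACAACAACACAACAAC

21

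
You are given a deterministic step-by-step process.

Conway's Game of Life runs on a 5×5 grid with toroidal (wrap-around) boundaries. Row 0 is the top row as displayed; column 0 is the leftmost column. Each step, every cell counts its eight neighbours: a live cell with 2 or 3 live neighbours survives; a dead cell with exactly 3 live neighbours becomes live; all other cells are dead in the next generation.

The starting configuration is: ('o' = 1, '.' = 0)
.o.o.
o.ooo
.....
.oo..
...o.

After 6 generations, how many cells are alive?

8

0) .o.o.
o.ooo
.....
.oo..
...o.
1) oo...
ooooo
o...o
..o..
.o.o.
2) .....
..oo.
.....
ooooo
oo...
3) .oo..
.....
o....
..ooo
...o.
4) ..o..
.o...
...oo
..ooo
.o..o
5) ooo..
..oo.
o...o
..o..
oo..o
6) .....
..oo.
.oo.o
...o.
...oo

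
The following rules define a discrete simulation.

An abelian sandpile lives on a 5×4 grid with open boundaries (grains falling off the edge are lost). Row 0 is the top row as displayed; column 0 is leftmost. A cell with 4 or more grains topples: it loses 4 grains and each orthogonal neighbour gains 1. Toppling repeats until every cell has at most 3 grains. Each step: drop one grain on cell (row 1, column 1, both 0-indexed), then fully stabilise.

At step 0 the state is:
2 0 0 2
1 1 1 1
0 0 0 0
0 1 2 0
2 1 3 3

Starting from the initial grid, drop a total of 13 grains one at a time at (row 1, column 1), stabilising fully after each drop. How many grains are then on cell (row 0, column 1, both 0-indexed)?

1

[0] 2 0 0 2
1 1 1 1
0 0 0 0
0 1 2 0
2 1 3 3
[1] 2 0 0 2
1 2 1 1
0 0 0 0
0 1 2 0
2 1 3 3
[2] 2 0 0 2
1 3 1 1
0 0 0 0
0 1 2 0
2 1 3 3
[3] 2 1 0 2
2 0 2 1
0 1 0 0
0 1 2 0
2 1 3 3
[4] 2 1 0 2
2 1 2 1
0 1 0 0
0 1 2 0
2 1 3 3
[5] 2 1 0 2
2 2 2 1
0 1 0 0
0 1 2 0
2 1 3 3
[6] 2 1 0 2
2 3 2 1
0 1 0 0
0 1 2 0
2 1 3 3
[7] 2 2 0 2
3 0 3 1
0 2 0 0
0 1 2 0
2 1 3 3
[8] 2 2 0 2
3 1 3 1
0 2 0 0
0 1 2 0
2 1 3 3
[9] 2 2 0 2
3 2 3 1
0 2 0 0
0 1 2 0
2 1 3 3
[10] 2 2 0 2
3 3 3 1
0 2 0 0
0 1 2 0
2 1 3 3
[11] 3 3 1 2
0 2 0 2
1 3 1 0
0 1 2 0
2 1 3 3
[12] 3 3 1 2
0 3 0 2
1 3 1 0
0 1 2 0
2 1 3 3
[13] 0 1 2 2
2 2 1 2
2 0 2 0
0 2 2 0
2 1 3 3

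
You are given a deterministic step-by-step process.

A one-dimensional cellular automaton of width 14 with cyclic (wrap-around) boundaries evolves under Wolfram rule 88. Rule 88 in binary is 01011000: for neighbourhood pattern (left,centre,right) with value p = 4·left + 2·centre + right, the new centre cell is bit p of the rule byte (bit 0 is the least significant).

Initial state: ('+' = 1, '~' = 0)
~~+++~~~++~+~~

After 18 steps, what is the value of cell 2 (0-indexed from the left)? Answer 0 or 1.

0

[0] ~~+++~~~++~+~~
[1] ~~+~++~~++~~+~
[2] ~~~~+++~+++~~+
[3] +~~~+~+~+~++~~
[4] ~+~~~~~~~~+++~
[5] ~~+~~~~~~~+~++
[6] +~~+~~~~~~~~++
[7] ++~~+~~~~~~~+~
[8] +++~~+~~~~~~~~
[9] +~++~~+~~~~~~~
[10] ~~+++~~+~~~~~~
[11] ~~+~++~~+~~~~~
[12] ~~~~+++~~+~~~~
[13] ~~~~+~++~~+~~~
[14] ~~~~~~+++~~+~~
[15] ~~~~~~+~++~~+~
[16] ~~~~~~~~+++~~+
[17] +~~~~~~~+~++~~
[18] ~+~~~~~~~~+++~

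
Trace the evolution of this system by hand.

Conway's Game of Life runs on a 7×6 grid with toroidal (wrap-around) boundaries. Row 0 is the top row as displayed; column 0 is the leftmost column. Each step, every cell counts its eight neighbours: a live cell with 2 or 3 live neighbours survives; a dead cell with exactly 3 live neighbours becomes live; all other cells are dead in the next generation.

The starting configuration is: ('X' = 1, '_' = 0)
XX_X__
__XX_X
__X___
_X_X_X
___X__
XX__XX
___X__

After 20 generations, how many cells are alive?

k=0  XX_X__
__XX_X
__X___
_X_X_X
___X__
XX__XX
___X__
k=1  XX_X__
X__XX_
XX____
___XX_
_X_X__
X_XXXX
___X__
k=2  XX_X_X
___XX_
XXX___
XX_XX_
XX____
XX___X
______
k=3  X_XX_X
___XX_
X_____
___X__
____X_
_X___X
__X_X_
k=4  _XX__X
XXXXX_
___XX_
______
____X_
___XXX
__X_X_
k=5  _____X
X_____
_X__XX
___XX_
___XXX
_____X
XXX___
k=6  _____X
X___X_
X__XXX
X_X___
___X_X
_XXX_X
XX___X
k=7  _X__X_
X__X__
X__XX_
XXX___
___X_X
_X_X_X
_X___X
k=8  _XX_XX
XXXX__
X__XX_
XXX___
___X_X
_____X
_X___X
k=9  ____XX
______
____X_
XXX___
_XX_XX
_____X
_XX__X
k=10  X___XX
____XX
_X____
X_X_X_
__XXXX
___X_X
_____X
k=11  X_____
____X_
XX_XX_
X_X_X_
XXX___
X_XX_X
______
k=12  ______
XX_XX_
XXX_X_
____X_
____X_
X_XX_X
XX___X
k=13  __X_X_
X__XX_
X_X_X_
_X__X_
____X_
__XX__
_XX_XX
k=14  X_X___
__X_X_
X_X_X_
_X__X_
__X_X_
_XX__X
_X__XX
k=15  X_X_X_
__X___
__X_X_
_XX_X_
X_X_XX
_XX__X
___XXX
k=16  _XX_X_
__X__X
__X___
X_X_X_
____X_
_XX___
______
k=17  _XXX__
__X___
__X__X
_X___X
__X__X
______
___X__
k=18  _X_X__
______
XXX___
_XX_XX
X_____
______
___X__
k=19  __X___
X_____
X_XX_X
__XX_X
XX___X
______
__X___
k=20  _X____
X_XX_X
X_XX_X
___X__
XXX_XX
XX____
______

17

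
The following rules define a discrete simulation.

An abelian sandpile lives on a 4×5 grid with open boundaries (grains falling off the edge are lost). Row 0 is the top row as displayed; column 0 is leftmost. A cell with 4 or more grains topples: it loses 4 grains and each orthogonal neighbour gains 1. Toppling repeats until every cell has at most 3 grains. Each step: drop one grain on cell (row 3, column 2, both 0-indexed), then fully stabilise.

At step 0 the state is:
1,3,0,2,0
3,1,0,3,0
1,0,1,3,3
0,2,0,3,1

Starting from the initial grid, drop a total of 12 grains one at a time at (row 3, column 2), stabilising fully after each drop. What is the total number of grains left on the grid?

33

0) 1,3,0,2,0
3,1,0,3,0
1,0,1,3,3
0,2,0,3,1
1) 1,3,0,2,0
3,1,0,3,0
1,0,1,3,3
0,2,1,3,1
2) 1,3,0,2,0
3,1,0,3,0
1,0,1,3,3
0,2,2,3,1
3) 1,3,0,2,0
3,1,0,3,0
1,0,1,3,3
0,2,3,3,1
4) 1,3,0,3,0
3,1,1,0,2
1,0,3,2,0
0,3,1,1,3
5) 1,3,0,3,0
3,1,1,0,2
1,0,3,2,0
0,3,2,1,3
6) 1,3,0,3,0
3,1,1,0,2
1,0,3,2,0
0,3,3,1,3
7) 1,3,0,3,0
3,1,2,0,2
1,2,0,3,0
1,0,2,2,3
8) 1,3,0,3,0
3,1,2,0,2
1,2,0,3,0
1,0,3,2,3
9) 1,3,0,3,0
3,1,2,0,2
1,2,1,3,0
1,1,0,3,3
10) 1,3,0,3,0
3,1,2,0,2
1,2,1,3,0
1,1,1,3,3
11) 1,3,0,3,0
3,1,2,0,2
1,2,1,3,0
1,1,2,3,3
12) 1,3,0,3,0
3,1,2,0,2
1,2,1,3,0
1,1,3,3,3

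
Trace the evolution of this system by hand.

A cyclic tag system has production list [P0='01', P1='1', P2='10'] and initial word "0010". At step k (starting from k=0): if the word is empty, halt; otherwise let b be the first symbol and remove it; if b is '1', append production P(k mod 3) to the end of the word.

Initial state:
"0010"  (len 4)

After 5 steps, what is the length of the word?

k=0  "0010"  (len 4)
k=1  "010"  (len 3)
k=2  "10"  (len 2)
k=3  "010"  (len 3)
k=4  "10"  (len 2)
k=5  "01"  (len 2)

2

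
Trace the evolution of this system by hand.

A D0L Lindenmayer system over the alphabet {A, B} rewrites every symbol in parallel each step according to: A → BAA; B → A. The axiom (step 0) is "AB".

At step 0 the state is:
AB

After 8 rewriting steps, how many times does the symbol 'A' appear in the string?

k=0  AB
k=1  BAAA
k=2  ABAABAABAA
k=3  BAAABAABAAABAABAAABAABAA
k=4  ABAABAABAAABAABAAABAABAABAAABAABAAABAABAABAAABAABAAABAABAA
k=5  BAAABAABAAABAABAAABAABAABAAABAABAAABAABAABAAABAABAAABAABAA…BAAABAABAAABAABAAABAABAABAAABAABAAABAABAABAAABAABAAABAABAA  (len 140)
k=6  ABAABAABAAABAABAAABAABAABAAABAABAAABAABAABAAABAABAAABAABAA…BAAABAABAAABAABAAABAABAABAAABAABAAABAABAABAAABAABAAABAABAA  (len 338)
k=7  BAAABAABAAABAABAAABAABAABAAABAABAAABAABAABAAABAABAAABAABAA…BAAABAABAAABAABAAABAABAABAAABAABAAABAABAABAAABAABAAABAABAA  (len 816)
k=8  ABAABAABAAABAABAAABAABAABAAABAABAAABAABAABAAABAABAAABAABAA…BAAABAABAAABAABAAABAABAABAAABAABAAABAABAABAAABAABAAABAABAA  (len 1970)

1393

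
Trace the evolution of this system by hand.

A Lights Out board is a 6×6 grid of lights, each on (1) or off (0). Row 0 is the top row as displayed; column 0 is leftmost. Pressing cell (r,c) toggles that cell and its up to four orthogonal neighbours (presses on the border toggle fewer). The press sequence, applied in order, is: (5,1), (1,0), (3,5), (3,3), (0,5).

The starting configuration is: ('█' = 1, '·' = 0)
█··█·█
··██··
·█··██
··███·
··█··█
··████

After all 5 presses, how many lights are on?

21

gen 0: █··█·█
··██··
·█··██
··███·
··█··█
··████
gen 1: █··█·█
··██··
·█··██
··███·
·██··█
██·███
gen 2: ···█·█
████··
██··██
··███·
·██··█
██·███
gen 3: ···█·█
████··
██··█·
··██·█
·██···
██·███
gen 4: ···█·█
████··
██·██·
····██
·███··
██·███
gen 5: ···██·
████·█
██·██·
····██
·███··
██·███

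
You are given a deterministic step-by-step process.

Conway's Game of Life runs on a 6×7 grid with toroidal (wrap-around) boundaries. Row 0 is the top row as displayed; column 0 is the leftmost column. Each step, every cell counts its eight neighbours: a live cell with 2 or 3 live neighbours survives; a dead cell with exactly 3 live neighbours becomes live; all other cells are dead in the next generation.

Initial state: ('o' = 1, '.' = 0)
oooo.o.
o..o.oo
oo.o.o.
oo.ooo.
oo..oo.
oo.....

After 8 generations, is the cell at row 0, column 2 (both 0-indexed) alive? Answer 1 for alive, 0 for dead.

0) oooo.o.
o..o.oo
oo.o.o.
oo.ooo.
oo..oo.
oo.....
1) ...o.o.
...o.o.
...o...
...o...
...o.o.
...o.o.
2) ..oo.oo
..oo...
..oo...
..oo...
..oo...
..oo.oo
3) .o...oo
.o.....
.o..o..
.o..o..
.o.....
.o...oo
4) .oo..oo
.oo..o.
ooo....
ooo....
.oo..o.
.oo..oo
5) ...oo..
...o.o.
...o..o
...o..o
...o.o.
...oo..
6) ..o..o.
..oo.o.
..oo.oo
..oo.oo
..oo.o.
..o..o.
7) .oo..oo
.o...o.
.o.....
.o.....
.o...o.
.oo..oo
8) ....o..
.o...oo
ooo....
ooo....
.o...oo
....o..

0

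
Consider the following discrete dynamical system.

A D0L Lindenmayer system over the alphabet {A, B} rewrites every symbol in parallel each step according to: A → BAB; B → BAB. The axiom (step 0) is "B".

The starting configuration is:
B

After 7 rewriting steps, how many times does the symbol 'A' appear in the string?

729

0) B
1) BAB
2) BABBABBAB
3) BABBABBABBABBABBABBABBABBAB
4) BABBABBABBABBABBABBABBABBABBABBABBABBABBABBABBABBABBABBABBABBABBABBABBABBABBABBAB
5) BABBABBABBABBABBABBABBABBABBABBABBABBABBABBABBABBABBABBABB…BBABBABBABBABBABBABBABBABBABBABBABBABBABBABBABBABBABBABBAB  (len 243)
6) BABBABBABBABBABBABBABBABBABBABBABBABBABBABBABBABBABBABBABB…BBABBABBABBABBABBABBABBABBABBABBABBABBABBABBABBABBABBABBAB  (len 729)
7) BABBABBABBABBABBABBABBABBABBABBABBABBABBABBABBABBABBABBABB…BBABBABBABBABBABBABBABBABBABBABBABBABBABBABBABBABBABBABBAB  (len 2187)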